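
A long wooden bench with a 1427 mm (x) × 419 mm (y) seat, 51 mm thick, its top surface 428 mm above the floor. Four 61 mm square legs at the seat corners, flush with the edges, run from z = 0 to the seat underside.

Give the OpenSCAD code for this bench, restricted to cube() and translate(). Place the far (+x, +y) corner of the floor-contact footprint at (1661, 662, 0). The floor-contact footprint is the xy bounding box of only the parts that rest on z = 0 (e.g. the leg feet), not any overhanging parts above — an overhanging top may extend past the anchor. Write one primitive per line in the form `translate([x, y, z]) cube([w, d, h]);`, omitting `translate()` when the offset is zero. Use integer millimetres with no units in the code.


translate([234, 243, 377]) cube([1427, 419, 51]);
translate([234, 243, 0]) cube([61, 61, 377]);
translate([234, 601, 0]) cube([61, 61, 377]);
translate([1600, 243, 0]) cube([61, 61, 377]);
translate([1600, 601, 0]) cube([61, 61, 377]);


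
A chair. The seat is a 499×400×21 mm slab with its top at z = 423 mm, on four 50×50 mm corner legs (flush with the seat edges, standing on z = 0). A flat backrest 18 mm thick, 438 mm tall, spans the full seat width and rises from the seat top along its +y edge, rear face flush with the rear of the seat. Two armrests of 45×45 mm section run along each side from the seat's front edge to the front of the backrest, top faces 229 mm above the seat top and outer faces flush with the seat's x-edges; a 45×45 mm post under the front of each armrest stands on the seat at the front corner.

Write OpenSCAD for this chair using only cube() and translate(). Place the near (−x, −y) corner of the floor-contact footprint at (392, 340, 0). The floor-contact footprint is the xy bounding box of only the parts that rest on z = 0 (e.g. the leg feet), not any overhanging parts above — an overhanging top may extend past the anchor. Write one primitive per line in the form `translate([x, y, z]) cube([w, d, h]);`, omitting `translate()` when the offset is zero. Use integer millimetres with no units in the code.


translate([392, 340, 402]) cube([499, 400, 21]);
translate([392, 340, 0]) cube([50, 50, 402]);
translate([841, 340, 0]) cube([50, 50, 402]);
translate([392, 690, 0]) cube([50, 50, 402]);
translate([841, 690, 0]) cube([50, 50, 402]);
translate([392, 722, 423]) cube([499, 18, 438]);
translate([392, 340, 607]) cube([45, 382, 45]);
translate([846, 340, 607]) cube([45, 382, 45]);
translate([392, 340, 423]) cube([45, 45, 184]);
translate([846, 340, 423]) cube([45, 45, 184]);


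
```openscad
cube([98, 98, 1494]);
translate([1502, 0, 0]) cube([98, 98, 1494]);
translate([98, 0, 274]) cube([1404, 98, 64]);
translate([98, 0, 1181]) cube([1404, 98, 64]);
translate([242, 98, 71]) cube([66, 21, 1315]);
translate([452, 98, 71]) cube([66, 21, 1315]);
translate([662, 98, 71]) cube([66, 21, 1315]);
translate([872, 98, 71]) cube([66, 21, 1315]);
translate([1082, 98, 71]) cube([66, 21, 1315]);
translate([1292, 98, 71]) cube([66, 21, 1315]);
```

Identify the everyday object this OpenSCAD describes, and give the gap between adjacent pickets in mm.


A fence section. The picket gap is 144 mm.

Two posts, two rails, 6 pickets — a fence section. Span 1404 mm holds 6 pickets of 66 mm with 7 equal gaps: ⌊(1404 − 6·66) / 7⌋ = 144 mm.


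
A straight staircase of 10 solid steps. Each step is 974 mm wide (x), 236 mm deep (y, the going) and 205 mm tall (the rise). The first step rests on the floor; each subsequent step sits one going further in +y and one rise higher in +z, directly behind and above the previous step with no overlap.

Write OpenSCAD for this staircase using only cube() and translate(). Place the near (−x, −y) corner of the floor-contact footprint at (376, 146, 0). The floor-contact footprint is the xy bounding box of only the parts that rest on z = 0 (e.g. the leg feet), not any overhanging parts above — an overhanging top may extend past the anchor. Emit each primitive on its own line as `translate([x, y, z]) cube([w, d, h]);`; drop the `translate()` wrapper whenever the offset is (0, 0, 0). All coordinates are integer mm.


translate([376, 146, 0]) cube([974, 236, 205]);
translate([376, 382, 205]) cube([974, 236, 205]);
translate([376, 618, 410]) cube([974, 236, 205]);
translate([376, 854, 615]) cube([974, 236, 205]);
translate([376, 1090, 820]) cube([974, 236, 205]);
translate([376, 1326, 1025]) cube([974, 236, 205]);
translate([376, 1562, 1230]) cube([974, 236, 205]);
translate([376, 1798, 1435]) cube([974, 236, 205]);
translate([376, 2034, 1640]) cube([974, 236, 205]);
translate([376, 2270, 1845]) cube([974, 236, 205]);


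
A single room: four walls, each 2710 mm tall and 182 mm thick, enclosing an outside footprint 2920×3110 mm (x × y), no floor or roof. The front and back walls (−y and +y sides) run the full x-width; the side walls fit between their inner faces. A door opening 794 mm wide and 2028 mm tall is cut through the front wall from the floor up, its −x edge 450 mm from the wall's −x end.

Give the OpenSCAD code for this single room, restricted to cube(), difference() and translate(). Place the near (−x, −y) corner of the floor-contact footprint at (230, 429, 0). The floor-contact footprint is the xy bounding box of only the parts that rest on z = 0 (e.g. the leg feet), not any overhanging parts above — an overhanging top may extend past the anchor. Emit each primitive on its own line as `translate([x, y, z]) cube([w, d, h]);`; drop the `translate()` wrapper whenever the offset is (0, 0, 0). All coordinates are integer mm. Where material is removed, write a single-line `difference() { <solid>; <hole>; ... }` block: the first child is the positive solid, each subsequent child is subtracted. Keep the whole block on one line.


difference() { translate([230, 429, 0]) cube([2920, 182, 2710]); translate([680, 429, 0]) cube([794, 182, 2028]); }
translate([230, 3357, 0]) cube([2920, 182, 2710]);
translate([230, 611, 0]) cube([182, 2746, 2710]);
translate([2968, 611, 0]) cube([182, 2746, 2710]);


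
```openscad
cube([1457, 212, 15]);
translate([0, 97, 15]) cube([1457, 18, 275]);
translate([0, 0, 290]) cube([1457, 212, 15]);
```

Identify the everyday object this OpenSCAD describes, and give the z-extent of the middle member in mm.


An I-beam. The web height is 275 mm.

Two wide flanges with a thin centred web — an I-beam. Overall 305 mm minus two 15 mm flanges gives a web of 305 − 2·15 = 275 mm.


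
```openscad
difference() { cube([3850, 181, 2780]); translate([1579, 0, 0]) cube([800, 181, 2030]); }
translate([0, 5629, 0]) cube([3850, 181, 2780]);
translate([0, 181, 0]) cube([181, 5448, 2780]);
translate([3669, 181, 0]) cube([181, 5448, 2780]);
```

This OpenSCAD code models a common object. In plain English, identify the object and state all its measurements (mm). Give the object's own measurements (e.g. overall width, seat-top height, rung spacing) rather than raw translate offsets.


A single room: four walls, each 2780 mm tall and 181 mm thick, enclosing an outside footprint 3850×5810 mm (x × y), no floor or roof. The front and back walls (−y and +y sides) run the full x-width; the side walls fit between their inner faces. A door opening 800 mm wide and 2030 mm tall is cut through the front wall from the floor up, its −x edge 1579 mm from the wall's −x end.


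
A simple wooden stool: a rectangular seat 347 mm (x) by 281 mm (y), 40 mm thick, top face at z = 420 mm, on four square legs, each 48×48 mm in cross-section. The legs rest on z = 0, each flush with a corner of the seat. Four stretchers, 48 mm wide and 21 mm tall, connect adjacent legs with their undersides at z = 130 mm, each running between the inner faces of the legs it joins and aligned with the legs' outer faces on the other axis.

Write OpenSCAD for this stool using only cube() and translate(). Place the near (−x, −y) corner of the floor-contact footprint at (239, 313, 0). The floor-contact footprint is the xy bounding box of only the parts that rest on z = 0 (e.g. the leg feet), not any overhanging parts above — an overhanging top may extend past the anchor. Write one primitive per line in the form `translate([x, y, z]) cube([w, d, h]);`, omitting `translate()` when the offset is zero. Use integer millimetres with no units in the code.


// leg_h = 420 - 40 = 380
// stretcher span = 347 - 2*48 = 251
translate([239, 313, 380]) cube([347, 281, 40]);
translate([239, 313, 0]) cube([48, 48, 380]);
translate([538, 313, 0]) cube([48, 48, 380]);
translate([239, 546, 0]) cube([48, 48, 380]);
translate([538, 546, 0]) cube([48, 48, 380]);
translate([287, 313, 130]) cube([251, 48, 21]);
translate([287, 546, 130]) cube([251, 48, 21]);
translate([239, 361, 130]) cube([48, 185, 21]);
translate([538, 361, 130]) cube([48, 185, 21]);


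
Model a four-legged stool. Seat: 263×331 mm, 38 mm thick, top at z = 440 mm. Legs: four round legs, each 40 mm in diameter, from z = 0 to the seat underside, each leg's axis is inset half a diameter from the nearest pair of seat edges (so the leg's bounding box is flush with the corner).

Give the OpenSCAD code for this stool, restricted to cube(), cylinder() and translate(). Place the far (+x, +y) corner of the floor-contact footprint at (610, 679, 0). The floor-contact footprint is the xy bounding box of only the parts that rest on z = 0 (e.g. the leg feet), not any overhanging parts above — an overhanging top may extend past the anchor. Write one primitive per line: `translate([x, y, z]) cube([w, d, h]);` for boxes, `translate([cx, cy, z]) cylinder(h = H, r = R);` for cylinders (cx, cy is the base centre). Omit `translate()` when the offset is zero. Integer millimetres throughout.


translate([347, 348, 402]) cube([263, 331, 38]);
translate([367, 368, 0]) cylinder(h = 402, r = 20);
translate([590, 368, 0]) cylinder(h = 402, r = 20);
translate([367, 659, 0]) cylinder(h = 402, r = 20);
translate([590, 659, 0]) cylinder(h = 402, r = 20);


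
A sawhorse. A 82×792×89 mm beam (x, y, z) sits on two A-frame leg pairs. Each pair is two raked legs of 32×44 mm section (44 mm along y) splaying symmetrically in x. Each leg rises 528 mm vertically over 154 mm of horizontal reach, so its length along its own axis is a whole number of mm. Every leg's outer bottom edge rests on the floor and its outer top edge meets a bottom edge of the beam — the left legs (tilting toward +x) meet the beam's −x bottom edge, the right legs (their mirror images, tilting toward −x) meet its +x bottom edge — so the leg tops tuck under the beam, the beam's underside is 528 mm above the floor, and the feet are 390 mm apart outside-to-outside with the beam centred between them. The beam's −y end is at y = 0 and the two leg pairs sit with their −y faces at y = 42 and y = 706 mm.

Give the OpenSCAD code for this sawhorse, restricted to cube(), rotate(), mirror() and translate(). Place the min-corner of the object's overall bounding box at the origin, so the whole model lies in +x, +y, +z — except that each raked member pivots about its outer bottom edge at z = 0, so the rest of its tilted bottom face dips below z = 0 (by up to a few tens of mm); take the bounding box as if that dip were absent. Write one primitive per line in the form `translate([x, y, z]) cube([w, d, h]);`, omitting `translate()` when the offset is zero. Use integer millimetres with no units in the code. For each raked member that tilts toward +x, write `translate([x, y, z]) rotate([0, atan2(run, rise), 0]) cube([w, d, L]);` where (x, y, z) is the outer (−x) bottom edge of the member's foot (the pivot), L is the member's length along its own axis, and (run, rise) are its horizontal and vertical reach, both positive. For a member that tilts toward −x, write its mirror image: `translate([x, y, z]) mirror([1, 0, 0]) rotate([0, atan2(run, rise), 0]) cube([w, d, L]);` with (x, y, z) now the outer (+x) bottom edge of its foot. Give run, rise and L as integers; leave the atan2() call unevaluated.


// leg length = √(154² + 528²) = 550
// right-leg outer foot x = 2·154 + 82 = 390
// beam min-corner = (154, 0, 528)
translate([154, 0, 528]) cube([82, 792, 89]);
translate([0, 42, 0]) rotate([0, atan2(154, 528), 0]) cube([32, 44, 550]);
translate([390, 42, 0]) mirror([1, 0, 0]) rotate([0, atan2(154, 528), 0]) cube([32, 44, 550]);
translate([0, 706, 0]) rotate([0, atan2(154, 528), 0]) cube([32, 44, 550]);
translate([390, 706, 0]) mirror([1, 0, 0]) rotate([0, atan2(154, 528), 0]) cube([32, 44, 550]);


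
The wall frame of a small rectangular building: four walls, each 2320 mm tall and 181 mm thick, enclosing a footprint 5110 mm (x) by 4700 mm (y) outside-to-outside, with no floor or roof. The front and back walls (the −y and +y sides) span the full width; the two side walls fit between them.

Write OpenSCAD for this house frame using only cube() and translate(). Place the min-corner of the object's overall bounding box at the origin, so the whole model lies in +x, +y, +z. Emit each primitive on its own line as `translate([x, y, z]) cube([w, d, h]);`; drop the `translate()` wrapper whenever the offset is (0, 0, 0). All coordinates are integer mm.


cube([5110, 181, 2320]);
translate([0, 4519, 0]) cube([5110, 181, 2320]);
translate([0, 181, 0]) cube([181, 4338, 2320]);
translate([4929, 181, 0]) cube([181, 4338, 2320]);


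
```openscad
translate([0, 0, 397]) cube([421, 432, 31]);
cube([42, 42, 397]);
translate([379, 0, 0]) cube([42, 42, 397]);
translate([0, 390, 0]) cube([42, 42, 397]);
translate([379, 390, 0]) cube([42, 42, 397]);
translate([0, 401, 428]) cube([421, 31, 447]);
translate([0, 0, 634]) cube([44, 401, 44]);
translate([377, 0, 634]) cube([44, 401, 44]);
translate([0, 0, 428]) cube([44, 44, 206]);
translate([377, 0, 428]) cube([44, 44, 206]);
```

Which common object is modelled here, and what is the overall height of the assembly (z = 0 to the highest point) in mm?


A chair. The overall height is 875 mm.

A slab on four corner posts with a tall panel at the back — a chair. The seat slab sits at z = 397 with thickness 31, and the 447 mm backrest starts at the seat top, so the overall height is 397 + 31 + 447 = 875 mm.


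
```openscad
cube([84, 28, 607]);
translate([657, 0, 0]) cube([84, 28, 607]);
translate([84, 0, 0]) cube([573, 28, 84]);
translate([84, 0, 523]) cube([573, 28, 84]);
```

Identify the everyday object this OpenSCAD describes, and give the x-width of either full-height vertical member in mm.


A picture frame. The border width is 84 mm.

Four thin pieces enclosing a rectangular opening — a picture frame. The two full-height stiles are 607 mm tall; the top rail sits at z = 523 and is 84 mm tall, so the border above the opening is 607 − 523 = 84 mm, matching the stile x-width.


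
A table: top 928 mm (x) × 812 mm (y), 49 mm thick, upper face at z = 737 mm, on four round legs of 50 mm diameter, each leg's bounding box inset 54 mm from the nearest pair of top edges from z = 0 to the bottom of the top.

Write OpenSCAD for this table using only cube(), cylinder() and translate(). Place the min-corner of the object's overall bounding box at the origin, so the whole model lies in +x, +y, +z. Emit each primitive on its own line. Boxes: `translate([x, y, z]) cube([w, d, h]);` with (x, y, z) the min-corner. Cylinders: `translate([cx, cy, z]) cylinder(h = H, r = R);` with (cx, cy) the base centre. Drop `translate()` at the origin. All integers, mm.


// leg_h = 737 - 49 = 688
translate([0, 0, 688]) cube([928, 812, 49]);
translate([79, 79, 0]) cylinder(h = 688, r = 25);
translate([849, 79, 0]) cylinder(h = 688, r = 25);
translate([79, 733, 0]) cylinder(h = 688, r = 25);
translate([849, 733, 0]) cylinder(h = 688, r = 25);


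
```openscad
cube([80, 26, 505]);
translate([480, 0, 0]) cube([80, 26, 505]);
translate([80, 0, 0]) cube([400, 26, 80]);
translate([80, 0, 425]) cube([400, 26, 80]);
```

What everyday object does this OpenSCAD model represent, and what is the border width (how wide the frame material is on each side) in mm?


A picture frame. The border width is 80 mm.

Four thin pieces enclosing a rectangular opening — a picture frame. The two full-height stiles are 505 mm tall; the top rail sits at z = 425 and is 80 mm tall, so the border above the opening is 505 − 425 = 80 mm, matching the stile x-width.


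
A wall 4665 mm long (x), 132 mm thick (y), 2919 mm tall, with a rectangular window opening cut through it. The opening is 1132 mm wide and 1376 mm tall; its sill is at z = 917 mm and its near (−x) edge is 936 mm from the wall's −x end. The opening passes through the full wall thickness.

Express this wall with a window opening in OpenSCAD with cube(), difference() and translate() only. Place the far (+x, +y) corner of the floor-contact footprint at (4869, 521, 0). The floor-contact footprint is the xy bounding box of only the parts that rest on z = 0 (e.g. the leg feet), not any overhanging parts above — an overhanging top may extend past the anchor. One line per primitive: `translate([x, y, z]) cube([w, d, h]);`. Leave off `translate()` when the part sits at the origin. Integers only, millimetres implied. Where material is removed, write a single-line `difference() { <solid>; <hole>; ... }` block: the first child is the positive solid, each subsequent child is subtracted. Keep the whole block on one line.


difference() { translate([204, 389, 0]) cube([4665, 132, 2919]); translate([1140, 389, 917]) cube([1132, 132, 1376]); }


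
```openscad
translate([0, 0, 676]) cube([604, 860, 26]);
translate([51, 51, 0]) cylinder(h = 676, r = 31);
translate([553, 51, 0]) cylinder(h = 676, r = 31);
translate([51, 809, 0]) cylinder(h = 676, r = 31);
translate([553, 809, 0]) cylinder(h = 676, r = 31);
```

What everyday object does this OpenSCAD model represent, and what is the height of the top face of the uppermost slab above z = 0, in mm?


A table. The table height is 702 mm.

A 604×860×26 slab sits at z = 676 on four Ø62 mm round legs — a table. The top surface is at 676 + 26 = 702 mm.


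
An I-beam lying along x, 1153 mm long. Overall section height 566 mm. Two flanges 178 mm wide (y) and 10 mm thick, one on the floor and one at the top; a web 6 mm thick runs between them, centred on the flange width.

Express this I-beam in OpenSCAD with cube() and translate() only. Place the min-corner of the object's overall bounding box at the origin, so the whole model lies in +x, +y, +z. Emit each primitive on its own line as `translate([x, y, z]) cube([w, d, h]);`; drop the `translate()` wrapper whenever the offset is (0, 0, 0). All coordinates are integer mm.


cube([1153, 178, 10]);
translate([0, 86, 10]) cube([1153, 6, 546]);
translate([0, 0, 556]) cube([1153, 178, 10]);


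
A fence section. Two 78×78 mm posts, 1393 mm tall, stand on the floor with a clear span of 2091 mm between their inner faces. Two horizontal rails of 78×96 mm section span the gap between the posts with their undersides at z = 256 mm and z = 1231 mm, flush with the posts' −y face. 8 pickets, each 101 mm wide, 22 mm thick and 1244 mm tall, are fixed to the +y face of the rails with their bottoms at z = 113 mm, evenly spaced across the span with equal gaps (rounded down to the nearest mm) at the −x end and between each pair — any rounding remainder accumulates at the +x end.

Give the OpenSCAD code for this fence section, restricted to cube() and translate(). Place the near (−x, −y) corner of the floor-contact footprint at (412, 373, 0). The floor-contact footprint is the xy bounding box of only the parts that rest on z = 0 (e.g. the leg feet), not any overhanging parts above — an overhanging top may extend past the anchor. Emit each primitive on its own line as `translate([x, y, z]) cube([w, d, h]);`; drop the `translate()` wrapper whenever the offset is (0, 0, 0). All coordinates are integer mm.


translate([412, 373, 0]) cube([78, 78, 1393]);
translate([2581, 373, 0]) cube([78, 78, 1393]);
translate([490, 373, 256]) cube([2091, 78, 96]);
translate([490, 373, 1231]) cube([2091, 78, 96]);
translate([632, 451, 113]) cube([101, 22, 1244]);
translate([875, 451, 113]) cube([101, 22, 1244]);
translate([1118, 451, 113]) cube([101, 22, 1244]);
translate([1361, 451, 113]) cube([101, 22, 1244]);
translate([1604, 451, 113]) cube([101, 22, 1244]);
translate([1847, 451, 113]) cube([101, 22, 1244]);
translate([2090, 451, 113]) cube([101, 22, 1244]);
translate([2333, 451, 113]) cube([101, 22, 1244]);


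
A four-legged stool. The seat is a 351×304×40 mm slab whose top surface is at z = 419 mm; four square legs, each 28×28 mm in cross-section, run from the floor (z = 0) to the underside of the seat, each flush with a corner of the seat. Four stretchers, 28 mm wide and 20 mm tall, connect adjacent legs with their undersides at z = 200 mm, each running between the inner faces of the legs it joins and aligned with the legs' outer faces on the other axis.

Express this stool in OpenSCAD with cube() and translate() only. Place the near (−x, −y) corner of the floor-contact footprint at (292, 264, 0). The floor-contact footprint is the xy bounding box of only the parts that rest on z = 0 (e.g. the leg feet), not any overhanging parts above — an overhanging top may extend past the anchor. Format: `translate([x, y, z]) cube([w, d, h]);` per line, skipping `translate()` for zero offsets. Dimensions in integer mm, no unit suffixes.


translate([292, 264, 379]) cube([351, 304, 40]);
translate([292, 264, 0]) cube([28, 28, 379]);
translate([615, 264, 0]) cube([28, 28, 379]);
translate([292, 540, 0]) cube([28, 28, 379]);
translate([615, 540, 0]) cube([28, 28, 379]);
translate([320, 264, 200]) cube([295, 28, 20]);
translate([320, 540, 200]) cube([295, 28, 20]);
translate([292, 292, 200]) cube([28, 248, 20]);
translate([615, 292, 200]) cube([28, 248, 20]);


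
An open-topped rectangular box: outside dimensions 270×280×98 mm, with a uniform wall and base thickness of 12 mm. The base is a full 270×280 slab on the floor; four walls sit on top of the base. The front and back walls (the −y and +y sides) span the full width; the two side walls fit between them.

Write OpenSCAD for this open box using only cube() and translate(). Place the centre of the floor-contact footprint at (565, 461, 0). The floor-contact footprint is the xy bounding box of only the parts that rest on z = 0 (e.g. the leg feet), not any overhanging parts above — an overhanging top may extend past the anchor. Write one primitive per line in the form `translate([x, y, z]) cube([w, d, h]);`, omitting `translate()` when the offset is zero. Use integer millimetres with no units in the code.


translate([430, 321, 0]) cube([270, 280, 12]);
translate([430, 321, 12]) cube([270, 12, 86]);
translate([430, 589, 12]) cube([270, 12, 86]);
translate([430, 333, 12]) cube([12, 256, 86]);
translate([688, 333, 12]) cube([12, 256, 86]);


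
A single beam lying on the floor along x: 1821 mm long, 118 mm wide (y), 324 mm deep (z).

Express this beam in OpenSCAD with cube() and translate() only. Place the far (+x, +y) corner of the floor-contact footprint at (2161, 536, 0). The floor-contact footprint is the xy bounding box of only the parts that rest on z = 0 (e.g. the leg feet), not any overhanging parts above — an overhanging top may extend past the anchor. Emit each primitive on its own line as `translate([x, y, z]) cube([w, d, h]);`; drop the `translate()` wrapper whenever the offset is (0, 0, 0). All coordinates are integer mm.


translate([340, 418, 0]) cube([1821, 118, 324]);


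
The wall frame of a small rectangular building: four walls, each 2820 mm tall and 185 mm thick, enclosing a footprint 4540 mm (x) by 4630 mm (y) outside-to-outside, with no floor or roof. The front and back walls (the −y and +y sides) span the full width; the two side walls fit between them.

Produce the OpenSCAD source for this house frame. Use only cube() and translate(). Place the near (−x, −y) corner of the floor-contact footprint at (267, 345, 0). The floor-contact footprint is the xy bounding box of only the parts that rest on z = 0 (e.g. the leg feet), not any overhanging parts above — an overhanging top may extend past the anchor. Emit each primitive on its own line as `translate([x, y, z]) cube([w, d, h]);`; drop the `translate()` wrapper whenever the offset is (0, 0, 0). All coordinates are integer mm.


translate([267, 345, 0]) cube([4540, 185, 2820]);
translate([267, 4790, 0]) cube([4540, 185, 2820]);
translate([267, 530, 0]) cube([185, 4260, 2820]);
translate([4622, 530, 0]) cube([185, 4260, 2820]);


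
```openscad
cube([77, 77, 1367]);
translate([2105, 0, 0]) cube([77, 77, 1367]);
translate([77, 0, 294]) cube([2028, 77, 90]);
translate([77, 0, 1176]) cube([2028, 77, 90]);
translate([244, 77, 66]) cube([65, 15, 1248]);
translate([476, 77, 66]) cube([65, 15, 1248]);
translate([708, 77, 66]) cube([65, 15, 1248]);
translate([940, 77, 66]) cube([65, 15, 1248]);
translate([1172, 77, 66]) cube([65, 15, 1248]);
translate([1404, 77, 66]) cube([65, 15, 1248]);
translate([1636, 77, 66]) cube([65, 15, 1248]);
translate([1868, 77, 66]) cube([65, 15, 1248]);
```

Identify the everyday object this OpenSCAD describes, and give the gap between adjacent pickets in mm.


A fence section. The picket gap is 167 mm.

Two posts, two rails, 8 pickets — a fence section. Span 2028 mm holds 8 pickets of 65 mm with 9 equal gaps: ⌊(2028 − 8·65) / 9⌋ = 167 mm.


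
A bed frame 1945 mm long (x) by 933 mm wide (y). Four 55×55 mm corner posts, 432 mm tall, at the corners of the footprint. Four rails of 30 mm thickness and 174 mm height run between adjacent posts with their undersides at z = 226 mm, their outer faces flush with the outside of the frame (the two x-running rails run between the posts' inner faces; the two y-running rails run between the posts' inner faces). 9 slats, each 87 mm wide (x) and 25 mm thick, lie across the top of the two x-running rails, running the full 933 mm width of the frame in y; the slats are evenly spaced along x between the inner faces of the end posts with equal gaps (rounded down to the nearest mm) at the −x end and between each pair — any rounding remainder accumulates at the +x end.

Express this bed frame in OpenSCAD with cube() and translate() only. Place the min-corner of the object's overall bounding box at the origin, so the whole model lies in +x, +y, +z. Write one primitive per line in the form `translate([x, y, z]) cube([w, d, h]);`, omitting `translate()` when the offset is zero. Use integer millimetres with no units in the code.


cube([55, 55, 432]);
translate([0, 878, 0]) cube([55, 55, 432]);
translate([1890, 0, 0]) cube([55, 55, 432]);
translate([1890, 878, 0]) cube([55, 55, 432]);
translate([55, 0, 226]) cube([1835, 30, 174]);
translate([55, 903, 226]) cube([1835, 30, 174]);
translate([0, 55, 226]) cube([30, 823, 174]);
translate([1915, 55, 226]) cube([30, 823, 174]);
translate([160, 0, 400]) cube([87, 933, 25]);
translate([352, 0, 400]) cube([87, 933, 25]);
translate([544, 0, 400]) cube([87, 933, 25]);
translate([736, 0, 400]) cube([87, 933, 25]);
translate([928, 0, 400]) cube([87, 933, 25]);
translate([1120, 0, 400]) cube([87, 933, 25]);
translate([1312, 0, 400]) cube([87, 933, 25]);
translate([1504, 0, 400]) cube([87, 933, 25]);
translate([1696, 0, 400]) cube([87, 933, 25]);


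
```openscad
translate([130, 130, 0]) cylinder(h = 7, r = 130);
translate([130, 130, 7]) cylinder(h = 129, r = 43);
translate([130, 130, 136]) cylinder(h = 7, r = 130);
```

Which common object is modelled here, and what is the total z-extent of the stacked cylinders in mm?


A spool. The overall height is 143 mm.

Three coaxial cylinders, large–small–large — a spool. Two 7 mm flanges and a 129 mm core give 7 + 129 + 7 = 143 mm.


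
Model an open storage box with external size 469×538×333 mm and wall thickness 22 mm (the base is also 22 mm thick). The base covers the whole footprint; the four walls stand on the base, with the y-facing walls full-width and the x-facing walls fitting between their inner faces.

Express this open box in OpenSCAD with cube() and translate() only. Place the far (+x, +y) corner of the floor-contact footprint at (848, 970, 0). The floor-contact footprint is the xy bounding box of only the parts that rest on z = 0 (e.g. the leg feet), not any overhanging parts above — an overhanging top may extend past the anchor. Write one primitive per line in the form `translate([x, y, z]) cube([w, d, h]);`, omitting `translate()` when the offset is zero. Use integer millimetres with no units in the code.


translate([379, 432, 0]) cube([469, 538, 22]);
translate([379, 432, 22]) cube([469, 22, 311]);
translate([379, 948, 22]) cube([469, 22, 311]);
translate([379, 454, 22]) cube([22, 494, 311]);
translate([826, 454, 22]) cube([22, 494, 311]);


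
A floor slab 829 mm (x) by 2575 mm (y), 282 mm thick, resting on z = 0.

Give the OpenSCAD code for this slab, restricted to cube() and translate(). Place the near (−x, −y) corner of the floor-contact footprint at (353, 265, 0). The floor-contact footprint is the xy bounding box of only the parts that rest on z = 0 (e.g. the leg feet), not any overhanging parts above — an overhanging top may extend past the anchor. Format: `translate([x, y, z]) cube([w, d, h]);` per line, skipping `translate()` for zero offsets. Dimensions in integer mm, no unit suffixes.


translate([353, 265, 0]) cube([829, 2575, 282]);


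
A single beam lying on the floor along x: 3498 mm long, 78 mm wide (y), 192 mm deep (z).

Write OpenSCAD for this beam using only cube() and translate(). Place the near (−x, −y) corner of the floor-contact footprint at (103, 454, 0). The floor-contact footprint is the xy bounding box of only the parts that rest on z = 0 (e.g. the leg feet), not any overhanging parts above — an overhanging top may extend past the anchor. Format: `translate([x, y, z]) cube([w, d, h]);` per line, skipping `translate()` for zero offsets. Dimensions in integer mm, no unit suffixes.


translate([103, 454, 0]) cube([3498, 78, 192]);


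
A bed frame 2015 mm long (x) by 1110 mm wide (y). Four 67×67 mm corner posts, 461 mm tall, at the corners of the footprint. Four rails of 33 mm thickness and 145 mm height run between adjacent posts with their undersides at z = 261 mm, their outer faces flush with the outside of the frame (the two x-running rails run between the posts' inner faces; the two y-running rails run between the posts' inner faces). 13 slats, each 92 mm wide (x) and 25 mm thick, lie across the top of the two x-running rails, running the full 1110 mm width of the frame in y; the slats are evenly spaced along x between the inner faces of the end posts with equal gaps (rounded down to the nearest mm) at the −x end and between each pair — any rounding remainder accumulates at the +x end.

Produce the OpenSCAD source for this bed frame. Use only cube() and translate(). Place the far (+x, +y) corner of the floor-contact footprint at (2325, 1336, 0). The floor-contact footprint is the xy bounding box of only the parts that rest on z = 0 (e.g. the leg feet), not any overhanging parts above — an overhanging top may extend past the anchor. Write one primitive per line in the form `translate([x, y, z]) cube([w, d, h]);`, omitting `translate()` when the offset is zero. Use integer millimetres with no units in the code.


translate([310, 226, 0]) cube([67, 67, 461]);
translate([310, 1269, 0]) cube([67, 67, 461]);
translate([2258, 226, 0]) cube([67, 67, 461]);
translate([2258, 1269, 0]) cube([67, 67, 461]);
translate([377, 226, 261]) cube([1881, 33, 145]);
translate([377, 1303, 261]) cube([1881, 33, 145]);
translate([310, 293, 261]) cube([33, 976, 145]);
translate([2292, 293, 261]) cube([33, 976, 145]);
translate([425, 226, 406]) cube([92, 1110, 25]);
translate([565, 226, 406]) cube([92, 1110, 25]);
translate([705, 226, 406]) cube([92, 1110, 25]);
translate([845, 226, 406]) cube([92, 1110, 25]);
translate([985, 226, 406]) cube([92, 1110, 25]);
translate([1125, 226, 406]) cube([92, 1110, 25]);
translate([1265, 226, 406]) cube([92, 1110, 25]);
translate([1405, 226, 406]) cube([92, 1110, 25]);
translate([1545, 226, 406]) cube([92, 1110, 25]);
translate([1685, 226, 406]) cube([92, 1110, 25]);
translate([1825, 226, 406]) cube([92, 1110, 25]);
translate([1965, 226, 406]) cube([92, 1110, 25]);
translate([2105, 226, 406]) cube([92, 1110, 25]);


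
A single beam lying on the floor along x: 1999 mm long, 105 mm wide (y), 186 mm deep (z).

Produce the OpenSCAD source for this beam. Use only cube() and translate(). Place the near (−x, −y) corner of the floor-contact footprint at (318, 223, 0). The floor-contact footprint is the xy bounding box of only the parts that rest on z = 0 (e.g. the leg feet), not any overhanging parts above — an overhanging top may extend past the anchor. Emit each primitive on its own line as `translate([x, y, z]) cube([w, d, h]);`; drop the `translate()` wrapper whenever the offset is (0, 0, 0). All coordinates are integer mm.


translate([318, 223, 0]) cube([1999, 105, 186]);


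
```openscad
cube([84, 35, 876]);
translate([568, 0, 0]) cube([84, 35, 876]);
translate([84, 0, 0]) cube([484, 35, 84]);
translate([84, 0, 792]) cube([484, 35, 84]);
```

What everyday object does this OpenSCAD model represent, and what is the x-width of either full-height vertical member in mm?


A picture frame. The border width is 84 mm.

Four thin pieces enclosing a rectangular opening — a picture frame. The two full-height stiles are 876 mm tall; the top rail sits at z = 792 and is 84 mm tall, so the border above the opening is 876 − 792 = 84 mm, matching the stile x-width.


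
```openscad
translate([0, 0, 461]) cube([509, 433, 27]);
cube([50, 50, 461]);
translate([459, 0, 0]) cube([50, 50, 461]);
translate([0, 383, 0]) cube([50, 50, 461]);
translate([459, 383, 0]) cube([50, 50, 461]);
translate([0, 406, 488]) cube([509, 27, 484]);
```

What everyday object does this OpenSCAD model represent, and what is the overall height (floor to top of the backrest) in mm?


A chair. The overall height is 972 mm.

A slab on four corner posts with a tall panel at the back — a chair. The seat slab sits at z = 461 with thickness 27, and the 484 mm backrest starts at the seat top, so the overall height is 461 + 27 + 484 = 972 mm.


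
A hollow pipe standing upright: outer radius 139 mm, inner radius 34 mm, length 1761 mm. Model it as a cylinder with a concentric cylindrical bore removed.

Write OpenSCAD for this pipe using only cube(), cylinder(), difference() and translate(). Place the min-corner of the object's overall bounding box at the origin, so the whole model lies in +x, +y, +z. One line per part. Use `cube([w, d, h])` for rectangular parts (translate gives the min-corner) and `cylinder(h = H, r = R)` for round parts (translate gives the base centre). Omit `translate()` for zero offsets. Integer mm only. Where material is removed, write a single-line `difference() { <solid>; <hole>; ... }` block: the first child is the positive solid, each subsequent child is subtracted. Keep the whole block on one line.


difference() { translate([139, 139, 0]) cylinder(h = 1761, r = 139); translate([139, 139, 0]) cylinder(h = 1761, r = 34); }


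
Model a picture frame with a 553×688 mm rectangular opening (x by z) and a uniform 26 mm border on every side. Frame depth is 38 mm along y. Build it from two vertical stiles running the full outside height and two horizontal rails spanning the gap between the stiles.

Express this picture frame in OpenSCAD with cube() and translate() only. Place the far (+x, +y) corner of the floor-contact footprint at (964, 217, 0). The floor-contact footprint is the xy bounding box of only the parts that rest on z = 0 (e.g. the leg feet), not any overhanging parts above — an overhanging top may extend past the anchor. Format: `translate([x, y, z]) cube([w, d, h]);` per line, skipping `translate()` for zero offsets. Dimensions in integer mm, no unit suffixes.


translate([359, 179, 0]) cube([26, 38, 740]);
translate([938, 179, 0]) cube([26, 38, 740]);
translate([385, 179, 0]) cube([553, 38, 26]);
translate([385, 179, 714]) cube([553, 38, 26]);


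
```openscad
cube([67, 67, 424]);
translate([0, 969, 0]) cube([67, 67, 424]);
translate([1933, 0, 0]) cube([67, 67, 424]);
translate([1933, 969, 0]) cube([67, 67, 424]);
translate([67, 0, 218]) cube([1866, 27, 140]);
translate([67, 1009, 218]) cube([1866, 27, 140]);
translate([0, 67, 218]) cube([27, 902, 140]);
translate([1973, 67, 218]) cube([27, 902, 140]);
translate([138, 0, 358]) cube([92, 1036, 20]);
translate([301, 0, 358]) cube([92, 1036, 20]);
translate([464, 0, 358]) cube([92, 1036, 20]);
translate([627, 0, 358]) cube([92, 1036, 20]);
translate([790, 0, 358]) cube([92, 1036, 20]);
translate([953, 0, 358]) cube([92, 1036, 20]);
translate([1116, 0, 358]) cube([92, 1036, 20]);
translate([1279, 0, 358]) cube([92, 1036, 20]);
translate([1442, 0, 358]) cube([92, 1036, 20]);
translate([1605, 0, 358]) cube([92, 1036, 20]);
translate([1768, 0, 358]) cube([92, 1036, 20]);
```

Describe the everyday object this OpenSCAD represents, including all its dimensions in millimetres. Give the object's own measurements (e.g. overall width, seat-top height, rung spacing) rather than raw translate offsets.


A bed frame 2000 mm long (x) by 1036 mm wide (y). Four 67×67 mm corner posts, 424 mm tall, at the corners of the footprint. Four rails of 27 mm thickness and 140 mm height run between adjacent posts with their undersides at z = 218 mm, their outer faces flush with the outside of the frame (the two x-running rails run between the posts' inner faces; the two y-running rails run between the posts' inner faces). 11 slats, each 92 mm wide (x) and 20 mm thick, lie across the top of the two x-running rails, running the full 1036 mm width of the frame in y; along x they sit between the end posts with a 71 mm gap after the −x posts and between neighbouring slats, leaving 73 mm before the +x posts.


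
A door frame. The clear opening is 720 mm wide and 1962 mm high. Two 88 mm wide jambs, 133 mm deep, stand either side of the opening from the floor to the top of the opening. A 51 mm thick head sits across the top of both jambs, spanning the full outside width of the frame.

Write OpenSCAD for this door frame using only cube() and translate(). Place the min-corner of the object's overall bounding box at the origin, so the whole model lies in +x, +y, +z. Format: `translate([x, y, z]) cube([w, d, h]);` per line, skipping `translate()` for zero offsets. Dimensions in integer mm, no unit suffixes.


cube([88, 133, 1962]);
translate([808, 0, 0]) cube([88, 133, 1962]);
translate([0, 0, 1962]) cube([896, 133, 51]);


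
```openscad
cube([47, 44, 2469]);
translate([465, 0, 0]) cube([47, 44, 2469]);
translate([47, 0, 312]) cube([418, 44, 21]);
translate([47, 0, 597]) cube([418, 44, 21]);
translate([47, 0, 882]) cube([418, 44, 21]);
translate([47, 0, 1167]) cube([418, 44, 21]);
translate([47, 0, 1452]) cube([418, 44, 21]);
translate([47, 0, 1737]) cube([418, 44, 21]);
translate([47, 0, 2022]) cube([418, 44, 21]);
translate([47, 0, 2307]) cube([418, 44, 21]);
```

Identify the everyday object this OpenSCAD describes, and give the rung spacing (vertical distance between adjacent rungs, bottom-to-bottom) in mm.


A ladder. The rung spacing is 285 mm.

Two tall 47×44 posts with 8 short bars between them — a ladder. Adjacent rungs sit at z = 312 and z = 597, so the spacing is 597 − 312 = 285 mm.


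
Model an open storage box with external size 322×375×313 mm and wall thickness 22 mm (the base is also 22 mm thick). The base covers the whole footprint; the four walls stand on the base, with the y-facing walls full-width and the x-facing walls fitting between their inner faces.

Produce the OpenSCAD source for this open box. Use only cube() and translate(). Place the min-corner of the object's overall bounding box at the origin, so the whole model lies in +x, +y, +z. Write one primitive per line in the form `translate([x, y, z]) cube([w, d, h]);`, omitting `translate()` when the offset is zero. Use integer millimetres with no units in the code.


cube([322, 375, 22]);
translate([0, 0, 22]) cube([322, 22, 291]);
translate([0, 353, 22]) cube([322, 22, 291]);
translate([0, 22, 22]) cube([22, 331, 291]);
translate([300, 22, 22]) cube([22, 331, 291]);
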